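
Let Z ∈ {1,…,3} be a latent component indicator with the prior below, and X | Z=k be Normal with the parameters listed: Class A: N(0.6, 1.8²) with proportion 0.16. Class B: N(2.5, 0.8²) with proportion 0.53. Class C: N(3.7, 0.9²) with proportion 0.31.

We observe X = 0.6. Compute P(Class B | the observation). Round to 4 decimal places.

0.3054

Apply Bayes' rule: the posterior for each component is proportional to its prior times its likelihood at x.
Normal densities:
  f_A = (1/(1.8·√(2π)))·exp(−(0.6−0.6)²/(2·1.8²)) = 0.221635·exp(-0.00000) = 0.221635
  f_B = (1/(0.8·√(2π)))·exp(−(0.6−2.5)²/(2·0.8²)) = 0.498678·exp(-2.82031) = 0.0297149
  f_C = (1/(0.9·√(2π)))·exp(−(0.6−3.7)²/(2·0.9²)) = 0.443269·exp(-5.93210) = 0.00117595
Unnormalised posteriors:
  w_A·f_A = 0.16 × 0.221635 = 0.0354615
  w_B·f_B = 0.53 × 0.0297149 = 0.0157489
  w_C·f_C = 0.31 × 0.00117595 = 0.000364545
Marginal: 0.0354615 + 0.0157489 + 0.000364545 = 0.051575
So the posterior for Class B is 0.0157489 / 0.051575 ≈ 0.3054.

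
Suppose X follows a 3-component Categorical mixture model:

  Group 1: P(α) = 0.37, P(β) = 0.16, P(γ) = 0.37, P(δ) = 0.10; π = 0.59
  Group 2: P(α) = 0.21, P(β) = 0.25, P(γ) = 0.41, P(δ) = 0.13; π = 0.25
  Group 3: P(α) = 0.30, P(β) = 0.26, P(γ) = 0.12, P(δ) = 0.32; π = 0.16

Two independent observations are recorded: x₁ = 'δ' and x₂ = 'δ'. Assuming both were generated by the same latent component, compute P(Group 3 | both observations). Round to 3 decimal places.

By Bayes' theorem, P(k | x) = π_k f_k(x) / Σ_j π_j f_j(x).
Since both observations come from the same component, the likelihood for component k is f_k(x₁)·f_k(x₂).
  L_1 = [0.1] × [0.1] = 0.01
  L_2 = [0.13] × [0.13] = 0.0169
  L_3 = [0.32] × [0.32] = 0.1024
Weight by the priors:
  π_1·L_1 = 0.59 × 0.01 = 0.0059
  π_2·L_2 = 0.25 × 0.0169 = 0.004225
  π_3·L_3 = 0.16 × 0.1024 = 0.016384
Marginal: 0.0059 + 0.004225 + 0.016384 = 0.026509
P(Group 3 | x₁, x₂) ≈ 0.618

0.618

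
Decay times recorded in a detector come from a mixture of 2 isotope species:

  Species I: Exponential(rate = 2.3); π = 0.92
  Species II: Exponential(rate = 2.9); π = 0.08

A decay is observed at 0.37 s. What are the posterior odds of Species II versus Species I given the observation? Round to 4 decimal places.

0.0878

The posterior odds equal the prior odds times the likelihood ratio: (π_i/π_j)·(f_i(x)/f_j(x)).
Component likelihoods at x = 0.37 s:
  p_I = 2.3·e^(−2.3·0.37) = 2.3·e^(−0.8510) = 0.982072
  p_II = 2.9·e^(−2.9·0.37) = 2.9·e^(−1.0730) = 0.991745
0.0793396 / 0.903506 ≈ 0.0878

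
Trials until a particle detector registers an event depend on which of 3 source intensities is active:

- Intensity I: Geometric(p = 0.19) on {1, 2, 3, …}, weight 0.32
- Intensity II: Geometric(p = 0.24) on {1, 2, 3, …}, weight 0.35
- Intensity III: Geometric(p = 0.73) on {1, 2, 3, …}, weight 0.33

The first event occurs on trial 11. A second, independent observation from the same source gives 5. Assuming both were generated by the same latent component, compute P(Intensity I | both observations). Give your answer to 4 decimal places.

0.5830

The responsibility of component k is π_k f_k(x) divided by Σ_j π_j f_j(x).
Since both observations come from the same component, the likelihood for component k is f_k(x₁)·f_k(x₂).
  L_I = [0.0230996] × [0.0817888] = 0.00188928
  L_II = [0.0154293] × [0.0800692] = 0.00123541
  L_III = [1.50301e-06] × [0.00387952] = 5.83094e-09
Unnormalised posteriors:
  π_I·L_I = 0.32 × 0.00188928 = 0.000604571
  π_II·L_II = 0.35 × 0.00123541 = 0.000432395
  π_III·L_III = 0.33 × 5.83094e-09 = 1.92421e-09
Sum: 0.000604571 + 0.000432395 + 1.92421e-09 = 0.00103697
P(Intensity I | x₁, x₂) = 0.000604571 / 0.00103697 ≈ 0.5830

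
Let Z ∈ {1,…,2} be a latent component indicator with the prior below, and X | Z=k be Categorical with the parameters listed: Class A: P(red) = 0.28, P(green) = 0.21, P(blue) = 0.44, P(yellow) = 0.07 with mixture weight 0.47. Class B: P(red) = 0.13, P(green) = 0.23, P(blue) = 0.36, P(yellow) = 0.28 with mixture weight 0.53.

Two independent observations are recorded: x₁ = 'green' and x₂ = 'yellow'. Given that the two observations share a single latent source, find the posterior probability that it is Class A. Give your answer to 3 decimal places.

By Bayes' theorem, P(k | x) = P(Z=k) f_k(x) / Σ_j P(Z=j) f_j(x).
Since both observations come from the same component, the likelihood for component k is f_k(x₁)·f_k(x₂).
  f_A = [0.21] × [0.07] = 0.0147
  f_B = [0.23] × [0.28] = 0.0644
Prior × likelihood for each component:
  P(Z=A)·f_A = 0.47 × 0.0147 = 0.006909
  P(Z=B)·f_B = 0.53 × 0.0644 = 0.034132
Sum: 0.006909 + 0.034132 = 0.041041
P(Class A | x₁,x₂) ≈ 0.168

0.168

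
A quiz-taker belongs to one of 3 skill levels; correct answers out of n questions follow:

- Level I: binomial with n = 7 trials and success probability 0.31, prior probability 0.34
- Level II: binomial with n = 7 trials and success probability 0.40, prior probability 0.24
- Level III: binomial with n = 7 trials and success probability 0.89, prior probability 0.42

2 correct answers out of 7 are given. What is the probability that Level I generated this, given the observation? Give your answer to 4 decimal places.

The responsibility of component k is π_k f_k(x) divided by Σ_j π_j f_j(x).
Evaluate each component's likelihood at the observed value:
  p_I = 0.315637
  p_II = 0.261274
  p_III = 0.000267894
Unnormalised posteriors:
  π_I·p_I = 0.34 × 0.315637 = 0.107317
  π_II·p_II = 0.24 × 0.261274 = 0.0627057
  π_III·p_III = 0.42 × 0.000267894 = 0.000112515
Normaliser: 0.107317 + 0.0627057 + 0.000112515 = 0.170135
So the posterior for Level I is 0.107317 / 0.170135 ≈ 0.6308.

0.6308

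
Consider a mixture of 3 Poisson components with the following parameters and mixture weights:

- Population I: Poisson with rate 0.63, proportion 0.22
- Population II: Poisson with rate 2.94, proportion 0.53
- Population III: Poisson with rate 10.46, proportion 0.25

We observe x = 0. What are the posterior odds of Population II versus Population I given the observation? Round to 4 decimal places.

0.2391

Only the two components matter; the odds are (P(Z=i) f_i(x)) / (P(Z=j) f_j(x)).
Component likelihoods at x = 0:
  p_I = e^(−0.63)·0.63^0/0! = 0.532592
  p_II = e^(−2.94)·2.94^0/0! = 0.0528657
  p_III = e^(−10.46)·10.46^0/0! = 2.86602e-05
Posterior odds = (P(Z=II)·p_II) / (P(Z=I)·p_I) = (0.53·0.0528657) / (0.22·0.532592) = 0.0280188 / 0.11717 ≈ 0.2391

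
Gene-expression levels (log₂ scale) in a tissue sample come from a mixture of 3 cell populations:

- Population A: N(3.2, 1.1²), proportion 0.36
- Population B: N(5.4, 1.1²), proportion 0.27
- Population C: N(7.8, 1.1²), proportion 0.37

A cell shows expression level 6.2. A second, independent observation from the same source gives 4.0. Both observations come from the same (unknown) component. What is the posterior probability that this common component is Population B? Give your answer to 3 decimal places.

0.929

Posterior ∝ prior × likelihood, so P(k | x) ∝ π_k f_k(x); normalise over all components.
Since both observations come from the same component, the likelihood for component k is f_k(x₁)·f_k(x₂).
  L_A = [0.00879777] × [0.278396] = 0.00244926
  L_B = [0.278396] × [0.161352] = 0.0449198
  L_C = [0.125921] × [0.000929196] = 0.000117005
Prior × likelihood for each component:
  π_A·L_A = 0.36 × 0.00244926 = 0.000881734
  π_B·L_B = 0.27 × 0.0449198 = 0.0121283
  π_C·L_C = 0.37 × 0.000117005 = 4.3292e-05
Denominator: 0.000881734 + 0.0121283 + 4.3292e-05 = 0.0130534
Responsibility of Population B: 0.0121283 / 0.0130534 ≈ 0.929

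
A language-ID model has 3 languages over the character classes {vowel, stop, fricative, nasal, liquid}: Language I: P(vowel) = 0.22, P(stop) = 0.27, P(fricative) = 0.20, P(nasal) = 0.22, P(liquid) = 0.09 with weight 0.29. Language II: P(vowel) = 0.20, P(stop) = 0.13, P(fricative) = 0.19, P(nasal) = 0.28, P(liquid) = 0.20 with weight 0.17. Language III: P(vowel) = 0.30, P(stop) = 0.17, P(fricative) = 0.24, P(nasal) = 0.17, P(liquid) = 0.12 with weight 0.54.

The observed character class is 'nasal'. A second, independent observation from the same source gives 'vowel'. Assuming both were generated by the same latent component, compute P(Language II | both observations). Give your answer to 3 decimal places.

P(component k | x) = w_k·f_k(x) / marginal(x), where marginal(x) = Σ_j w_j·f_j(x).
Since both observations come from the same component, the likelihood for component k is f_k(x₁)·f_k(x₂).
  p_I = [P(nasal | comp) = 0.22] × [0.22] = 0.0484
  p_II = [P(nasal | comp) = 0.28] × [0.2] = 0.056
  p_III = [P(nasal | comp) = 0.17] × [0.3] = 0.051
Weight by the priors:
  w_I·p_I = 0.29 × 0.0484 = 0.014036
  w_II·p_II = 0.17 × 0.056 = 0.00952
  w_III·p_III = 0.54 × 0.051 = 0.02754
Normaliser: 0.014036 + 0.00952 + 0.02754 = 0.051096
Responsibility of Language II: 0.00952 / 0.051096 ≈ 0.186

0.186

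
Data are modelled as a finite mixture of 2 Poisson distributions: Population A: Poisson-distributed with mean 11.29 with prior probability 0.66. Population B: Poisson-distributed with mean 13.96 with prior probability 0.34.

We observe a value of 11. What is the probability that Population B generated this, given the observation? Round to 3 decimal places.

By Bayes' theorem, P(k | x) = P(Z=k) f_k(x) / Σ_j P(Z=j) f_j(x).
Poisson probabilities:
  L_A = 0.11893
  L_B = 0.0850811
Multiply by the mixture weights:
  P(Z=A)·L_A = 0.66 × 0.11893 = 0.0784941
  P(Z=B)·L_B = 0.34 × 0.0850811 = 0.0289276
Sum: 0.0784941 + 0.0289276 = 0.107422
P(Population B | x) ≈ 0.269

0.269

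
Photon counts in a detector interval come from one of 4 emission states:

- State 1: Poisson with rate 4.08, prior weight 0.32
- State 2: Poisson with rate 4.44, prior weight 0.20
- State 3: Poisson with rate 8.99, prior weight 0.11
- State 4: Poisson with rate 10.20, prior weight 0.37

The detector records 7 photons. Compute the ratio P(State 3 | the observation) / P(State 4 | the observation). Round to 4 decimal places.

0.4119

Since P(k|x) ∝ w_k f_k(x), the posterior odds are w_i f_i(x) / (w_j f_j(x)).
Evaluate each component's likelihood at the observed value:
  L_1 = e^(−4.08)·4.08^7/7! = 0.0631348
  L_2 = e^(−4.44)·4.44^7/7! = 0.0796128
  L_3 = e^(−8.99)·8.99^7/7! = 0.117376
  L_4 = e^(−10.20)·10.20^7/7! = 0.0847163
Odds = (0.11/0.37) × (0.117376/0.0847163) = 0.297297 × 1.38552 ≈ 0.4119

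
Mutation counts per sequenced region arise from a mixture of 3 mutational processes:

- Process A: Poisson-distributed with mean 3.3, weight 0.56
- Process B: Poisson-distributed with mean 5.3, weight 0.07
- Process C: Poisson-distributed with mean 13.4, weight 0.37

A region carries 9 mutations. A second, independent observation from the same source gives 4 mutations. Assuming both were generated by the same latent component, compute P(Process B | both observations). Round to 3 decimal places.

P(component k | x) = π_k·f_k(x) / marginal(x), where marginal(x) = Σ_j π_j·f_j(x).
Since both observations come from the same component, the likelihood for component k is f_k(x₁)·f_k(x₂).
  p_A = [0.00471727] × [0.182252] = 0.000859733
  p_B = [0.0453899] × [0.164109] = 0.00744887
  p_C = [0.0581613] × [0.00203546] = 0.000118385
Prior × likelihood for each component:
  π_A·p_A = 0.56 × 0.000859733 = 0.00048145
  π_B·p_B = 0.07 × 0.00744887 = 0.000521421
  π_C·p_C = 0.37 × 0.000118385 = 4.38024e-05
Denominator: 0.00048145 + 0.000521421 + 4.38024e-05 = 0.00104667
P(Process B | x₁,x₂) = 0.000521421 / 0.00104667 ≈ 0.498

0.498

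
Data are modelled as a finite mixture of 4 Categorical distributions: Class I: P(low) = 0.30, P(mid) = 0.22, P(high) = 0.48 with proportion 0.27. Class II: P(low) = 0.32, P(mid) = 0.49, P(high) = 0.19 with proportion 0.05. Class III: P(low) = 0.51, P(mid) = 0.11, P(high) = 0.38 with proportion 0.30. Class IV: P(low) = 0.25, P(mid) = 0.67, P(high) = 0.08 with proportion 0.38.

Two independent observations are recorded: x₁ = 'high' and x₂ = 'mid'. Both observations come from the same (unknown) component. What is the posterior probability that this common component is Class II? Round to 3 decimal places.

0.070

The responsibility of component k is π_k f_k(x) divided by Σ_j π_j f_j(x).
Since both observations come from the same component, the likelihood for component k is f_k(x₁)·f_k(x₂).
  p_I = [0.48] × [0.22] = 0.1056
  p_II = [0.19] × [0.49] = 0.0931
  p_III = [0.38] × [0.11] = 0.0418
  p_IV = [0.08] × [0.67] = 0.0536
Weight by the priors:
  π_I·p_I = 0.27 × 0.1056 = 0.028512
  π_II·p_II = 0.05 × 0.0931 = 0.004655
  π_III·p_III = 0.30 × 0.0418 = 0.01254
  π_IV·p_IV = 0.38 × 0.0536 = 0.020368
Marginal: 0.028512 + 0.004655 + 0.01254 + 0.020368 = 0.066075
P(Class II | x₁, x₂) ≈ 0.070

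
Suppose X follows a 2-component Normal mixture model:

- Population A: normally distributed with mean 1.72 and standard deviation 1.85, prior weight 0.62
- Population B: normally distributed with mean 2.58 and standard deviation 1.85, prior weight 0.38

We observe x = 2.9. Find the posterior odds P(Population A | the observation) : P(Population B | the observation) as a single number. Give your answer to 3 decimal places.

1.351

The posterior odds equal the prior odds times the likelihood ratio: (w_i/w_j)·(f_i(x)/f_j(x)).
Normal densities:
  p_A = (1/(1.85·√(2π)))·exp(−(2.9−1.72)²/(2·1.85²)) = 0.215644·exp(-0.20342) = 0.175952
  p_B = (1/(1.85·√(2π)))·exp(−(2.9−2.58)²/(2·1.85²)) = 0.215644·exp(-0.01496) = 0.212442
Posterior odds = (w_A·p_A) / (w_B·p_B) = (0.62·0.175952) / (0.38·0.212442) = 0.10909 / 0.0807281 ≈ 1.351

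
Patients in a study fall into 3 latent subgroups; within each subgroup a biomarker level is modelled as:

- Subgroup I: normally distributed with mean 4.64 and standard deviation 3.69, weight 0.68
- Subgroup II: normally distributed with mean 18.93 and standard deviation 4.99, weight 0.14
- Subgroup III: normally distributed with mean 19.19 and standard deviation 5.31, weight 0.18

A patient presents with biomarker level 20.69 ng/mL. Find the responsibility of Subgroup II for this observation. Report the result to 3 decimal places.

Posterior ∝ prior × likelihood, so P(k | x) ∝ π_k f_k(x); normalise over all components.
Component likelihoods at x = 20.69 ng/mL:
  f_I = (1/(3.69·√(2π)))·exp(−(20.69−4.64)²/(2·3.69²)) = 0.108114·exp(-9.45948) = 8.42719e-06
  f_II = (1/(4.99·√(2π)))·exp(−(20.69−18.93)²/(2·4.99²)) = 0.079948·exp(-0.06220) = 0.075127
  f_III = (1/(5.31·√(2π)))·exp(−(20.69−19.19)²/(2·5.31²)) = 0.075130·exp(-0.03990) = 0.0721918
Prior × likelihood for each component:
  π_I·f_I = 0.68 × 8.42719e-06 = 5.73049e-06
  π_II·f_II = 0.14 × 0.075127 = 0.0105178
  π_III·f_III = 0.18 × 0.0721918 = 0.0129945
Normaliser: 5.73049e-06 + 0.0105178 + 0.0129945 = 0.023518
So the posterior for Subgroup II is 0.0105178 / 0.023518 ≈ 0.447.

0.447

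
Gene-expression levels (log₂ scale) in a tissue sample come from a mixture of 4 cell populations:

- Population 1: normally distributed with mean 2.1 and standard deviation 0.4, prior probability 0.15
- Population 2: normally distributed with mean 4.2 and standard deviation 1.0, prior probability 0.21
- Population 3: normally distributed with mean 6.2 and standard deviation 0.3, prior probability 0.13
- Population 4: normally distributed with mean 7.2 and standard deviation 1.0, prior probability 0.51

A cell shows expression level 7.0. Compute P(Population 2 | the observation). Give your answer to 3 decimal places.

0.008

P(component k | x) = P(Z=k)·f_k(x) / marginal(x), where marginal(x) = Σ_j P(Z=j)·f_j(x).
Normal densities:
  L_1 = 2.58936e-33
  L_2 = 0.00791545
  L_3 = 0.0379866
  L_4 = 0.391043
Unnormalised posteriors:
  P(Z=1)·L_1 = 0.15 × 2.58936e-33 = 3.88404e-34
  P(Z=2)·L_2 = 0.21 × 0.00791545 = 0.00166224
  P(Z=3)·L_3 = 0.13 × 0.0379866 = 0.00493826
  P(Z=4)·L_4 = 0.51 × 0.391043 = 0.199432
Evidence: 3.88404e-34 + 0.00166224 + 0.00493826 + 0.199432 = 0.206032
Responsibility of Population 2: 0.00166224 / 0.206032 ≈ 0.008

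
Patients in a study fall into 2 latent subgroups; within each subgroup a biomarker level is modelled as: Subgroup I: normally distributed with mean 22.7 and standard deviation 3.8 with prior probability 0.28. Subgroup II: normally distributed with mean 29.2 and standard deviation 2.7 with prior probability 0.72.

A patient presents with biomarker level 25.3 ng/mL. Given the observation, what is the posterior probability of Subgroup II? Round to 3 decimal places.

By Bayes' theorem, P(k | x) = P(Z=k) f_k(x) / Σ_j P(Z=j) f_j(x).
Evaluate each component's likelihood at the observed value:
  f_I = 0.083075
  f_II = 0.0520578
Unnormalised posteriors:
  P(Z=I)·f_I = 0.28 × 0.083075 = 0.023261
  P(Z=II)·f_II = 0.72 × 0.0520578 = 0.0374816
Marginal: 0.023261 + 0.0374816 = 0.0607426
P(Subgroup II | x) = 0.0374816 / 0.0607426 ≈ 0.617

0.617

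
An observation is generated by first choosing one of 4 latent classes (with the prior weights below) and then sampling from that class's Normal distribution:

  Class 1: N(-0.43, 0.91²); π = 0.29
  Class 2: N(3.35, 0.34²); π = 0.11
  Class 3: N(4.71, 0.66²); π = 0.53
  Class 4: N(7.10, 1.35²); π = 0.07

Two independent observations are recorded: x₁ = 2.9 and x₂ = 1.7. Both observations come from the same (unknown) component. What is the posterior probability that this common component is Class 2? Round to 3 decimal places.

By Bayes' theorem, P(k | x) = P(Z=k) f_k(x) / Σ_j P(Z=j) f_j(x).
Since both observations come from the same component, the likelihood for component k is f_k(x₁)·f_k(x₂).
  L_1 = [0.000542124] × [0.0283261] = 1.53563e-05
  L_2 = [0.488706] × [9.02377e-06] = 4.40997e-06
  L_3 = [0.0140678] × [1.84032e-05] = 2.58892e-07
  L_4 = [0.00233779] × [9.91335e-05] = 2.31753e-07
Unnormalised posteriors:
  P(Z=1)·L_1 = 0.29 × 1.53563e-05 = 4.45332e-06
  P(Z=2)·L_2 = 0.11 × 4.40997e-06 = 4.85097e-07
  P(Z=3)·L_3 = 0.53 × 2.58892e-07 = 1.37213e-07
  P(Z=4)·L_4 = 0.07 × 2.31753e-07 = 1.62227e-08
Sum: 4.45332e-06 + 4.85097e-07 + 1.37213e-07 + 1.62227e-08 = 5.09185e-06
So the posterior for Class 2 is 4.85097e-07 / 5.09185e-06 ≈ 0.095.

0.095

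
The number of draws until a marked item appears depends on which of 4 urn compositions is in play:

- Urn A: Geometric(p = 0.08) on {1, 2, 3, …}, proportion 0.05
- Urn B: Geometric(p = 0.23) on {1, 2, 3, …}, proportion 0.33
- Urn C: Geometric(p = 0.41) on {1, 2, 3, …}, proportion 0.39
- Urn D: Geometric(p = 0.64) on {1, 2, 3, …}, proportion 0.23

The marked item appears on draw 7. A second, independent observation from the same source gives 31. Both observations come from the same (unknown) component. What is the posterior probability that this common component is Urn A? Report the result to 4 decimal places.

Posterior ∝ prior × likelihood, so P(k | x) ∝ P(Z=k) f_k(x); normalise over all components.
Since both observations come from the same component, the likelihood for component k is f_k(x₁)·f_k(x₂).
  p_A = [0.08·(1−0.08)^6 = 0.08·0.606355 = 0.0485084] × [0.0065573] = 0.000318084
  p_B = [0.23·(1−0.23)^6 = 0.23·0.208422 = 0.0479371] × [9.04585e-05] = 4.33632e-06
  p_C = [0.41·(1−0.41)^6 = 0.41·0.0421805 = 0.017294] × [5.4745e-08] = 9.46761e-10
  p_D = [0.64·(1−0.64)^6 = 0.64·0.00217678 = 0.00139314] × [3.12792e-14] = 4.35763e-17
Prior × likelihood for each component:
  P(Z=A)·p_A = 0.05 × 0.000318084 = 1.59042e-05
  P(Z=B)·p_B = 0.33 × 4.33632e-06 = 1.43099e-06
  P(Z=C)·p_C = 0.39 × 9.46761e-10 = 3.69237e-10
  P(Z=D)·p_D = 0.23 × 4.35763e-17 = 1.00225e-17
Evidence: 1.59042e-05 + 1.43099e-06 + 3.69237e-10 + 1.00225e-17 = 1.73356e-05
P(Urn A | data) = 1.59042e-05 / 1.73356e-05 ≈ 0.9174

0.9174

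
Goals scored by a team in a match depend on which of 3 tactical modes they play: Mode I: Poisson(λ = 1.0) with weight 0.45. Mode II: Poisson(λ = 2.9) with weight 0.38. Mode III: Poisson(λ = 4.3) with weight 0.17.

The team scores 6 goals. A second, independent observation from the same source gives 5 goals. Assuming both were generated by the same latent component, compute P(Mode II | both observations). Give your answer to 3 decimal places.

The responsibility of component k is π_k f_k(x) divided by Σ_j π_j f_j(x).
Since both observations come from the same component, the likelihood for component k is f_k(x₁)·f_k(x₂).
  L_I = [e^(−1.0)·1.0^6/6! = 0.000510944] × [0.00306566] = 1.56638e-06
  L_II = [e^(−2.9)·2.9^6/6! = 0.0454571] × [0.0940491] = 0.0042752
  L_III = [e^(−4.3)·4.3^6/6! = 0.119127] × [0.166224] = 0.0198019
Unnormalised posteriors:
  π_I·L_I = 0.45 × 1.56638e-06 = 7.04871e-07
  π_II·L_II = 0.38 × 0.0042752 = 0.00162458
  π_III·L_III = 0.17 × 0.0198019 = 0.00336632
Normaliser: 7.04871e-07 + 0.00162458 + 0.00336632 = 0.0049916
P(Mode II | x₁,x₂) ≈ 0.325

0.325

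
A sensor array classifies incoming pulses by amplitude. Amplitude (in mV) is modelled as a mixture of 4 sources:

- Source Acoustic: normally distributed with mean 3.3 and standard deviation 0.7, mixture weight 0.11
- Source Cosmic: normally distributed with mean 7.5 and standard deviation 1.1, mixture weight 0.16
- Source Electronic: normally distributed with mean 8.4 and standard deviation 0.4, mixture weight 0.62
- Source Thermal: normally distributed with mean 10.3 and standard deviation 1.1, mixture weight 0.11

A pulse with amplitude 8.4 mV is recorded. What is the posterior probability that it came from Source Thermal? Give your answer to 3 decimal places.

Posterior ∝ prior × likelihood, so P(k | x) ∝ π_k f_k(x); normalise over all components.
Evaluate each component's likelihood at the observed value:
  p_Acoustic = (1/(0.7·√(2π)))·exp(−(8.4−3.3)²/(2·0.7²)) = 0.569918·exp(-26.54082) = 1.69544e-12
  p_Cosmic = (1/(1.1·√(2π)))·exp(−(8.4−7.5)²/(2·1.1²)) = 0.362675·exp(-0.33471) = 0.25951
  p_Electronic = (1/(0.4·√(2π)))·exp(−(8.4−8.4)²/(2·0.4²)) = 0.997356·exp(-0.00000) = 0.997356
  p_Thermal = (1/(1.1·√(2π)))·exp(−(8.4−10.3)²/(2·1.1²)) = 0.362675·exp(-1.49174) = 0.0815952
Weight by the priors:
  π_Acoustic·p_Acoustic = 0.11 × 1.69544e-12 = 1.86498e-13
  π_Cosmic·p_Cosmic = 0.16 × 0.25951 = 0.0415216
  π_Electronic·p_Electronic = 0.62 × 0.997356 = 0.618361
  π_Thermal·p_Thermal = 0.11 × 0.0815952 = 0.00897548
Denominator: 1.86498e-13 + 0.0415216 + 0.618361 + 0.00897548 = 0.668858
Responsibility of Source Thermal: 0.00897548 / 0.668858 ≈ 0.013

0.013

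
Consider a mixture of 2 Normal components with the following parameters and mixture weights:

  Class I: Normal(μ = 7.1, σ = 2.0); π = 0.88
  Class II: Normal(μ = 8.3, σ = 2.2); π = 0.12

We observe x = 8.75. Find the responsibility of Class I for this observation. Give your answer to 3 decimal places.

0.854

Posterior ∝ prior × likelihood, so P(k | x) ∝ π_k f_k(x); normalise over all components.
Evaluate each component's likelihood at the observed value:
  L_I = 0.141933
  L_II = 0.177583
Unnormalised posteriors:
  π_I·L_I = 0.88 × 0.141933 = 0.124901
  π_II·L_II = 0.12 × 0.177583 = 0.02131
Sum: 0.124901 + 0.02131 = 0.146211
Responsibility of Class I: 0.124901 / 0.146211 ≈ 0.854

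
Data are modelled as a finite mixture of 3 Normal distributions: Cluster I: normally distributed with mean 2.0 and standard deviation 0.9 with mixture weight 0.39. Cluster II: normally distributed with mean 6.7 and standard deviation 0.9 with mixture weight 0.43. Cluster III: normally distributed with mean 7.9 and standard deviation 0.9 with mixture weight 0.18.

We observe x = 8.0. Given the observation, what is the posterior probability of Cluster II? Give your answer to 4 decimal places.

By Bayes' theorem, P(k | x) = π_k f_k(x) / Σ_j π_j f_j(x).
Normal densities:
  f_I = (1/(0.9·√(2π)))·exp(−(8.0−2.0)²/(2·0.9²)) = 0.443269·exp(-22.22222) = 9.901e-11
  f_II = (1/(0.9·√(2π)))·exp(−(8.0−6.7)²/(2·0.9²)) = 0.443269·exp(-1.04321) = 0.156173
  f_III = (1/(0.9·√(2π)))·exp(−(8.0−7.9)²/(2·0.9²)) = 0.443269·exp(-0.00617) = 0.440541
Weight by the priors:
  π_I·f_I = 0.39 × 9.901e-11 = 3.86139e-11
  π_II·f_II = 0.43 × 0.156173 = 0.0671546
  π_III·f_III = 0.18 × 0.440541 = 0.0792975
Denominator: 3.86139e-11 + 0.0671546 + 0.0792975 = 0.146452
Responsibility of Cluster II: 0.0671546 / 0.146452 ≈ 0.4585

0.4585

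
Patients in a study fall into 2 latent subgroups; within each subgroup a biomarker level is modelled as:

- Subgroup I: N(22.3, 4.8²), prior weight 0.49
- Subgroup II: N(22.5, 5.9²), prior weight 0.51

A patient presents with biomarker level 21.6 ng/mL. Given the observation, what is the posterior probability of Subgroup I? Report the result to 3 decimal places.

0.542

The responsibility of component k is P(Z=k) f_k(x) divided by Σ_j P(Z=j) f_j(x).
Normal densities:
  L_I = 0.0822339
  L_II = 0.0668352
Unnormalised posteriors:
  P(Z=I)·L_I = 0.49 × 0.0822339 = 0.0402946
  P(Z=II)·L_II = 0.51 × 0.0668352 = 0.0340859
Marginal: 0.0402946 + 0.0340859 = 0.0743805
Responsibility of Subgroup I: 0.0402946 / 0.0743805 ≈ 0.542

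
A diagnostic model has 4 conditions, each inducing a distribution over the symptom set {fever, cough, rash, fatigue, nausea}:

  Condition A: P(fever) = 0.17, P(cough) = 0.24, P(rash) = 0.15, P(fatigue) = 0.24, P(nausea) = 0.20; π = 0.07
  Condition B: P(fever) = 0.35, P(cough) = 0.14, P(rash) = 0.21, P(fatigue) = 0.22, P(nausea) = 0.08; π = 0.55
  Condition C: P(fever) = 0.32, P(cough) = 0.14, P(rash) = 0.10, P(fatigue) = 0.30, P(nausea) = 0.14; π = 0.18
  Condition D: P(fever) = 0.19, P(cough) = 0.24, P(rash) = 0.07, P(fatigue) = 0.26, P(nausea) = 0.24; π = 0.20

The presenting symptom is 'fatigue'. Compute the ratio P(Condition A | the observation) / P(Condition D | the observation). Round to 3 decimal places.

0.323

Since P(k|x) ∝ w_k f_k(x), the posterior odds are w_i f_i(x) / (w_j f_j(x)).
Evaluate each component's likelihood at the observed value:
  p_A = P(fatigue | comp) = 0.24
  p_B = P(fatigue | comp) = 0.22
  p_C = P(fatigue | comp) = 0.30
  p_D = P(fatigue | comp) = 0.26
0.0168 / 0.052 ≈ 0.323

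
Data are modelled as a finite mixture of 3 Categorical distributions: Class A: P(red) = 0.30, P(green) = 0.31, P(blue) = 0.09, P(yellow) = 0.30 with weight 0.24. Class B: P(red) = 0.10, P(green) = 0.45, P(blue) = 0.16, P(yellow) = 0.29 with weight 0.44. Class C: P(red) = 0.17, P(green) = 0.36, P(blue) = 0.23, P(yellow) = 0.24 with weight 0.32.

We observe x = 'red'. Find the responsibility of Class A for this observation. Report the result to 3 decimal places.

0.423

The responsibility of component k is w_k f_k(x) divided by Σ_j w_j f_j(x).
Categorical probabilities:
  L_A = 0.3
  L_B = 0.1
  L_C = 0.17
Multiply by the mixture weights:
  w_A·L_A = 0.24 × 0.3 = 0.072
  w_B·L_B = 0.44 × 0.1 = 0.044
  w_C·L_C = 0.32 × 0.17 = 0.0544
Denominator: 0.072 + 0.044 + 0.0544 = 0.1704
Responsibility of Class A: 0.072 / 0.1704 ≈ 0.423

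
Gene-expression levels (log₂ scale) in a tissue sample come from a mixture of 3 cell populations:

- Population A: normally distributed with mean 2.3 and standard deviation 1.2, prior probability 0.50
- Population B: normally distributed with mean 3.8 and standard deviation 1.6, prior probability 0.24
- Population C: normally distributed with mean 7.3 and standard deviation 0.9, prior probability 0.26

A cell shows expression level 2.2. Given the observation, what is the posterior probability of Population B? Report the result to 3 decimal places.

Posterior ∝ prior × likelihood, so P(k | x) ∝ w_k f_k(x); normalise over all components.
Evaluate each component's likelihood at the observed value:
  L_A = 0.3313
  L_B = 0.151232
  L_C = 4.71877e-08
Unnormalised posteriors:
  w_A·L_A = 0.50 × 0.3313 = 0.16565
  w_B·L_B = 0.24 × 0.151232 = 0.0362956
  w_C·L_C = 0.26 × 4.71877e-08 = 1.22688e-08
Evidence: 0.16565 + 0.0362956 + 1.22688e-08 = 0.201945
P(Population B | data) = 0.0362956 / 0.201945 ≈ 0.180

0.180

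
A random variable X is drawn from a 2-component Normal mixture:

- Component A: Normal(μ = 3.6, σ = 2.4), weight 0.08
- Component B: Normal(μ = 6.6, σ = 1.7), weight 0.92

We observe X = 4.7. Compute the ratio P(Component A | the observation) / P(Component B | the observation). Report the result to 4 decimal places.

Since P(k|x) ∝ w_k f_k(x), the posterior odds are w_i f_i(x) / (w_j f_j(x)).
Normal densities:
  p_A = (1/(2.4·√(2π)))·exp(−(4.7−3.6)²/(2·2.4²)) = 0.166226·exp(-0.10503) = 0.149652
  p_B = (1/(1.7·√(2π)))·exp(−(4.7−6.6)²/(2·1.7²)) = 0.234672·exp(-0.62457) = 0.125665
Odds = (0.08/0.92) × (0.149652/0.125665) = 0.0869565 × 1.19088 ≈ 0.1036

0.1036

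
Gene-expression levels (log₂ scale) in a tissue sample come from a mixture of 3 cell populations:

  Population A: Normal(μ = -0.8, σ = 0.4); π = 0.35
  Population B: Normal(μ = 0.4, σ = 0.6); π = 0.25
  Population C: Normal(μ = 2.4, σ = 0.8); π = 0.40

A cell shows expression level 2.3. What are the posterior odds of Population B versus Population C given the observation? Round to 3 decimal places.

Only the two components matter; the odds are (w_i f_i(x)) / (w_j f_j(x)).
Component likelihoods at x = 2.3:
  f_A = (1/(0.4·√(2π)))·exp(−(2.3−-0.8)²/(2·0.4²)) = 0.997356·exp(-30.03125) = 9.04574e-14
  f_B = (1/(0.6·√(2π)))·exp(−(2.3−0.4)²/(2·0.6²)) = 0.664904·exp(-5.01389) = 0.00441829
  f_C = (1/(0.8·√(2π)))·exp(−(2.3−2.4)²/(2·0.8²)) = 0.498678·exp(-0.00781) = 0.494797
Posterior odds = (w_B·f_B) / (w_C·f_C) = (0.25·0.00441829) / (0.40·0.494797) = 0.00110457 / 0.197919 ≈ 0.006

0.006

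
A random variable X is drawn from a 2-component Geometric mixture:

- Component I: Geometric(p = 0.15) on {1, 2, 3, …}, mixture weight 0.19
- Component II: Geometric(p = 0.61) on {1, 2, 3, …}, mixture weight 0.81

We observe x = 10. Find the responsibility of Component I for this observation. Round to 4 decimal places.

0.9846

P(component k | x) = P(Z=k)·f_k(x) / marginal(x), where marginal(x) = Σ_j P(Z=j)·f_j(x).
Evaluate each component's likelihood at the observed value:
  f_I = 0.15·(1−0.15)^9 = 0.15·0.231617 = 0.0347425
  f_II = 0.61·(1−0.61)^9 = 0.61·0.000208728 = 0.000127324
Weight by the priors:
  P(Z=I)·f_I = 0.19 × 0.0347425 = 0.00660108
  P(Z=II)·f_II = 0.81 × 0.000127324 = 0.000103133
Evidence: 0.00660108 + 0.000103133 = 0.00670422
So the posterior for Component I is 0.00660108 / 0.00670422 ≈ 0.9846.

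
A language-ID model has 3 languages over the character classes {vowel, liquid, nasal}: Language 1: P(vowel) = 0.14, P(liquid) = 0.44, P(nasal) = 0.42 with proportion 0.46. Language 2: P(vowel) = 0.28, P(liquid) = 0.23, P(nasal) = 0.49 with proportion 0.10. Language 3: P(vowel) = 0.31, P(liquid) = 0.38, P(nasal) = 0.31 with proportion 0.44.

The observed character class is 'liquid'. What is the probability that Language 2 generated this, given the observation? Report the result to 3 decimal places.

Apply Bayes' rule: the posterior for each component is proportional to its prior times its likelihood at x.
Evaluate each component's likelihood at the observed value:
  L_1 = P(liquid | comp) = 0.44
  L_2 = P(liquid | comp) = 0.23
  L_3 = P(liquid | comp) = 0.38
Multiply by the mixture weights:
  π_1·L_1 = 0.46 × 0.44 = 0.2024
  π_2·L_2 = 0.10 × 0.23 = 0.023
  π_3·L_3 = 0.44 × 0.38 = 0.1672
Sum: 0.2024 + 0.023 + 0.1672 = 0.3926
P(Language 2 | data) ≈ 0.059

0.059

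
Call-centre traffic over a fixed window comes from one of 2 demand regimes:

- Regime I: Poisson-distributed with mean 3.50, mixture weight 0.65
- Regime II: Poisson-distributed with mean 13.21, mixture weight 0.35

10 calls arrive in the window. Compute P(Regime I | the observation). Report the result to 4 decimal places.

0.0496

Apply Bayes' rule: the posterior for each component is proportional to its prior times its likelihood at x.
Poisson probabilities:
  f_I = e^(−3.50)·3.50^10/10! = 0.00229555
  f_II = e^(−13.21)·13.21^10/10! = 0.0817024
Weight by the priors:
  w_I·f_I = 0.65 × 0.00229555 = 0.00149211
  w_II·f_II = 0.35 × 0.0817024 = 0.0285959
Normaliser: 0.00149211 + 0.0285959 = 0.030088
Responsibility of Regime I: 0.00149211 / 0.030088 ≈ 0.0496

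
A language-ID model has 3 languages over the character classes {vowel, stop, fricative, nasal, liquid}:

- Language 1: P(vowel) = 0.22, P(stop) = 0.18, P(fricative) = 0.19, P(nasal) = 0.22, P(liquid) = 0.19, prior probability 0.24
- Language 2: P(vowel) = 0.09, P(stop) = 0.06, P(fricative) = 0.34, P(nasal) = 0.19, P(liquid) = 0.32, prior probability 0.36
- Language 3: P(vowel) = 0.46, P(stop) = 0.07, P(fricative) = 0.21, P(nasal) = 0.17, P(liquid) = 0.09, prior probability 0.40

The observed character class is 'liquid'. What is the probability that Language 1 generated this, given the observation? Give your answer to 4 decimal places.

0.2317

The responsibility of component k is π_k f_k(x) divided by Σ_j π_j f_j(x).
Categorical probabilities:
  f_1 = 0.19
  f_2 = 0.32
  f_3 = 0.09
Prior × likelihood for each component:
  π_1·f_1 = 0.24 × 0.19 = 0.0456
  π_2·f_2 = 0.36 × 0.32 = 0.1152
  π_3·f_3 = 0.40 × 0.09 = 0.036
Sum: 0.0456 + 0.1152 + 0.036 = 0.1968
Responsibility of Language 1: 0.0456 / 0.1968 ≈ 0.2317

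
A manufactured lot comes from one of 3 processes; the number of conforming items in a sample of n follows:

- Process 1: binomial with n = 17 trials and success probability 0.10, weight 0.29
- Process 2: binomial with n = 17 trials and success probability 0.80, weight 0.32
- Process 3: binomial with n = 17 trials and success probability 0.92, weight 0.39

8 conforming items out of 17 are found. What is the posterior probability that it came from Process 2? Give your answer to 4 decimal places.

By Bayes' theorem, P(k | x) = P(Z=k) f_k(x) / Σ_j P(Z=j) f_j(x).
Evaluate each component's likelihood at the observed value:
  L_1 = 9.41819e-05
  L_2 = 0.00208821
  L_3 = 1.67455e-06
Multiply by the mixture weights:
  P(Z=1)·L_1 = 0.29 × 9.41819e-05 = 2.73128e-05
  P(Z=2)·L_2 = 0.32 × 0.00208821 = 0.000668228
  P(Z=3)·L_3 = 0.39 × 1.67455e-06 = 6.53074e-07
Denominator: 2.73128e-05 + 0.000668228 + 6.53074e-07 = 0.000696194
P(Process 2 | x) ≈ 0.9598

0.9598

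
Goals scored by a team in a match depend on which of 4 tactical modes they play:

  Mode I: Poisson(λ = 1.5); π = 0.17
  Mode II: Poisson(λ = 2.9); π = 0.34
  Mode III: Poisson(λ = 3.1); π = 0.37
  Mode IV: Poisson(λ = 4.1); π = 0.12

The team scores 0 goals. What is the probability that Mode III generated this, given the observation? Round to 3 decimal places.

0.221

P(component k | x) = w_k·f_k(x) / marginal(x), where marginal(x) = Σ_j w_j·f_j(x).
Poisson probabilities:
  f_I = e^(−1.5)·1.5^0/0! = 0.22313
  f_II = e^(−2.9)·2.9^0/0! = 0.0550232
  f_III = e^(−3.1)·3.1^0/0! = 0.0450492
  f_IV = e^(−4.1)·4.1^0/0! = 0.0165727
Multiply by the mixture weights:
  w_I·f_I = 0.17 × 0.22313 = 0.0379321
  w_II·f_II = 0.34 × 0.0550232 = 0.0187079
  w_III·f_III = 0.37 × 0.0450492 = 0.0166682
  w_IV·f_IV = 0.12 × 0.0165727 = 0.00198872
Denominator: 0.0379321 + 0.0187079 + 0.0166682 + 0.00198872 = 0.0752969
So the posterior for Mode III is 0.0166682 / 0.0752969 ≈ 0.221.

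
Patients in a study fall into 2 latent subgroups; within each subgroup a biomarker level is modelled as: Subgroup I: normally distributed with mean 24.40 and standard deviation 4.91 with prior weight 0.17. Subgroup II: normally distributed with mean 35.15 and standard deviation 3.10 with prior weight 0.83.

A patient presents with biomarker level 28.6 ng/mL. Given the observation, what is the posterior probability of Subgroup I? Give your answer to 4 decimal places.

The responsibility of component k is π_k f_k(x) divided by Σ_j π_j f_j(x).
Component likelihoods at x = 28.6 ng/mL:
  f_I = (1/(4.91·√(2π)))·exp(−(28.6−24.40)²/(2·4.91²)) = 0.081251·exp(-0.36585) = 0.0563561
  f_II = (1/(3.10·√(2π)))·exp(−(28.6−35.15)²/(2·3.10²)) = 0.128691·exp(-2.23218) = 0.0138078
Prior × likelihood for each component:
  π_I·f_I = 0.17 × 0.0563561 = 0.00958054
  π_II·f_II = 0.83 × 0.0138078 = 0.0114605
Evidence: 0.00958054 + 0.0114605 = 0.021041
P(Subgroup I | x) = 0.00958054 / 0.021041 ≈ 0.4553

0.4553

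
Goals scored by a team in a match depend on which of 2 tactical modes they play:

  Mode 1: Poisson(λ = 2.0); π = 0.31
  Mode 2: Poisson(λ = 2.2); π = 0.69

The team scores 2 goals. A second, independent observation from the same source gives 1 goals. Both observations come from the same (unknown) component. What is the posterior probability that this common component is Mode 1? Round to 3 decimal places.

0.335

Posterior ∝ prior × likelihood, so P(k | x) ∝ π_k f_k(x); normalise over all components.
Since both observations come from the same component, the likelihood for component k is f_k(x₁)·f_k(x₂).
  f_1 = [e^(−2.0)·2.0^2/2! = 0.270671] × [0.270671] = 0.0732626
  f_2 = [e^(−2.2)·2.2^2/2! = 0.268144] × [0.243767] = 0.0653646
Multiply by the mixture weights:
  π_1·f_1 = 0.31 × 0.0732626 = 0.0227114
  π_2·f_2 = 0.69 × 0.0653646 = 0.0451015
Normaliser: 0.0227114 + 0.0451015 = 0.0678129
So the posterior for Mode 1 is 0.0227114 / 0.0678129 ≈ 0.335.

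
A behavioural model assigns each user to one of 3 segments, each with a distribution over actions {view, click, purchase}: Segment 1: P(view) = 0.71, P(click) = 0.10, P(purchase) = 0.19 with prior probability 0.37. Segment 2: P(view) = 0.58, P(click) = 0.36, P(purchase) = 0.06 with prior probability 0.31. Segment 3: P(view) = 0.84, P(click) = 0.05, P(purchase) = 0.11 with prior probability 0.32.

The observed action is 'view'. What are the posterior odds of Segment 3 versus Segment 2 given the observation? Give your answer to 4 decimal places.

1.4950

Since P(k|x) ∝ π_k f_k(x), the posterior odds are π_i f_i(x) / (π_j f_j(x)).
Component likelihoods at x = 'view':
  L_1 = 0.71
  L_2 = 0.58
  L_3 = 0.84
0.2688 / 0.1798 ≈ 1.4950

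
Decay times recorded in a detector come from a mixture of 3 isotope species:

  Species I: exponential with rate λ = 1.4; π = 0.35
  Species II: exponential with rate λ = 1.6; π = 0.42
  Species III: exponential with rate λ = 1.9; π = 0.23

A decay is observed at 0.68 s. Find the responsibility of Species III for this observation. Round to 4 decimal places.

By Bayes' theorem, P(k | x) = P(Z=k) f_k(x) / Σ_j P(Z=j) f_j(x).
Evaluate each component's likelihood at the observed value:
  p_I = 0.540356
  p_II = 0.539023
  p_III = 0.52197
Weight by the priors:
  P(Z=I)·p_I = 0.35 × 0.540356 = 0.189124
  P(Z=II)·p_II = 0.42 × 0.539023 = 0.22639
  P(Z=III)·p_III = 0.23 × 0.52197 = 0.120053
Evidence: 0.189124 + 0.22639 + 0.120053 = 0.535567
So the posterior for Species III is 0.120053 / 0.535567 ≈ 0.2242.

0.2242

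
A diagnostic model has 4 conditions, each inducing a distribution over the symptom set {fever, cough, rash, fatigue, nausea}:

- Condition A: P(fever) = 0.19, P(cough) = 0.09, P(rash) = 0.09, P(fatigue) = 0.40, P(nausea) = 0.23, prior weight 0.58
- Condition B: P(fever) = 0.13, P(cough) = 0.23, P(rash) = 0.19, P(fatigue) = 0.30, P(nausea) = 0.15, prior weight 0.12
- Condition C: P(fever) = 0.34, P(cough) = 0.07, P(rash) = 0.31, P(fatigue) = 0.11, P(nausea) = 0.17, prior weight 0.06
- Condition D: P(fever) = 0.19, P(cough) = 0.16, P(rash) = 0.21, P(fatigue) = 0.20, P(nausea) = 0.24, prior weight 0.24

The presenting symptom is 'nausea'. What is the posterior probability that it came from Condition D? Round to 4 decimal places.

Posterior ∝ prior × likelihood, so P(k | x) ∝ π_k f_k(x); normalise over all components.
Component likelihoods at x = 'nausea':
  p_A = P(nausea | comp) = 0.23
  p_B = P(nausea | comp) = 0.15
  p_C = P(nausea | comp) = 0.17
  p_D = P(nausea | comp) = 0.24
Unnormalised posteriors:
  π_A·p_A = 0.58 × 0.23 = 0.1334
  π_B·p_B = 0.12 × 0.15 = 0.018
  π_C·p_C = 0.06 × 0.17 = 0.0102
  π_D·p_D = 0.24 × 0.24 = 0.0576
Denominator: 0.1334 + 0.018 + 0.0102 + 0.0576 = 0.2192
P(Condition D | 'nausea') ≈ 0.2628

0.2628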